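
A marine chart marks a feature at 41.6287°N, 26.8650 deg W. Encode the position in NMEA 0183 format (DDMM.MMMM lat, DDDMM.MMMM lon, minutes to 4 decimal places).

4137.7220,N / 02651.9000,W

Latitude: 41° + 0.628700 × 60 = 41° 37.722000′
Longitude: fractional part 0.865000 → 51.900000 minutes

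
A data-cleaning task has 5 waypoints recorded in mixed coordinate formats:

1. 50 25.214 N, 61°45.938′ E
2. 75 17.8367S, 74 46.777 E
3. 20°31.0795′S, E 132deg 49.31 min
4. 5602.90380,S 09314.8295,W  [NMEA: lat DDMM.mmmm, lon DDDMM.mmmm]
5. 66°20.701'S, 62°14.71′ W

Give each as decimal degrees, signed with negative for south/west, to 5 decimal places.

Point 1:
  Latitude: 25.214′ = 0.420233°; total 50.420233
  N → positive
  Longitude: 61 + 45.938/60 = 61.765633
  E ⇒ keep positive
Point 2:
  Latitude: 75 + 17.8367/60 = 75.297278
  hemisphere S, so the sign is −
  Lon: 46.777′ = 0.779617°; total 74.779617
  E ⇒ keep positive
Point 3:
  φ: 31.0795′ = 0.517992°; total 20.517992
  S → negative
  Longitude: 132 + 49.31/60 = 132.821833
  E ⇒ keep positive
Point 4:
  φ: degrees = first 2 digits = 56, minutes = 2.9038; 56 + 2.9038/60 = 56.048397
  S ⇒ negate
  Lon: split at 3 digits → 093° and 14.8295′; 93 + 14.8295/60 = 93.247158
  W → negative
Point 5:
  φ: 20.701′ = 0.345017°; total 66.345017
  S ⇒ negate
  Lon: 62 + 14.71/60 = 62.245167
  W ⇒ negate

1. 50.42023, 61.76563
2. -75.29728, 74.77962
3. -20.51799, 132.82183
4. -56.04840, -93.24716
5. -66.34502, -62.24517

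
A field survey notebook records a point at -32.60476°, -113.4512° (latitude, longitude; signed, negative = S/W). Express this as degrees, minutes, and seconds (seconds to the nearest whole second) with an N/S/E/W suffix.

Latitude is negative → S; |value| = 32.604760
Latitude: whole degrees 32; 36.28560′ → 36′ and 17.14″
Longitude is negative → W; |value| = 113.451200
λ: 0.451200° → 27.07200′; 0.07200 × 60 = 4.32″

32°36′17″ S, 113°27′4″ W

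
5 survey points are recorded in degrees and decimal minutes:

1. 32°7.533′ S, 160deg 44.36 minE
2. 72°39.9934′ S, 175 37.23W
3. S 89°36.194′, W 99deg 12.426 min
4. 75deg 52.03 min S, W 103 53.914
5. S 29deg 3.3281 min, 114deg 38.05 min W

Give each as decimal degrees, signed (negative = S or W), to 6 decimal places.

Point 1:
  φ: 7.533′ = 0.125550°; total 32.1255500
  hemisphere S, so the sign is −
  λ: 44.36′ = 0.739333°; total 160.7393333
  E → positive
Point 2:
  Lat: 72 + 39.9934/60 = 72.6665567
  S → negative
  Longitude: 37.23′ = 0.620500°; total 175.6205000
  W → negative
Point 3:
  Latitude: 36.194′ = 0.603233°; total 89.6032333
  S ⇒ negate
  Lon: 99 + 12.426/60 = 99.2071000
  W → negative
Point 4:
  φ: 52.03′ = 0.867167°; total 75.8671667
  S → negative
  Longitude: 103 + 53.914/60 = 103.8985667
  hemisphere W, so the sign is −
Point 5:
  φ: 29 + 3.3281/60 = 29.0554683
  S → negative
  Longitude: 114 + 38.05/60 = 114.6341667
  hemisphere W, so the sign is −

1. -32.125550, 160.739333
2. -72.666557, -175.620500
3. -89.603233, -99.207100
4. -75.867167, -103.898567
5. -29.055468, -114.634167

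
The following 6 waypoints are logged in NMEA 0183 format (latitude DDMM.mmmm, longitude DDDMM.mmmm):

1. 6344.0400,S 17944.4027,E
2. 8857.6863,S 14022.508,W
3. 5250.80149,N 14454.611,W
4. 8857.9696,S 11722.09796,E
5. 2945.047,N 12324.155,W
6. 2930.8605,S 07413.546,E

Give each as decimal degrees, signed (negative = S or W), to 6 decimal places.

Point 1:
  Latitude: degrees = first 2 digits = 63, minutes = 44.04; 63 + 44.04/60 = 63.7340000
  S ⇒ negate
  Lon: split at 3 digits → 179° and 44.4027′; 179 + 44.4027/60 = 179.7400450
  E → positive
Point 2:
  φ: degrees = first 2 digits = 88, minutes = 57.6863; 88 + 57.6863/60 = 88.9614383
  hemisphere S, so the sign is −
  Lon: split at 3 digits → 140° and 22.508′; 140 + 22.508/60 = 140.3751333
  hemisphere W, so the sign is −
Point 3:
  Latitude: degrees = first 2 digits = 52, minutes = 50.80149; 52 + 50.80149/60 = 52.8466915
  N ⇒ keep positive
  Longitude: split at 3 digits → 144° and 54.611′; 144 + 54.611/60 = 144.9101833
  hemisphere W, so the sign is −
Point 4:
  Lat: split at 2 digits → 88° and 57.9696′; 88 + 57.9696/60 = 88.9661600
  S → negative
  Longitude: degrees = first 3 digits = 117, minutes = 22.09796; 117 + 22.09796/60 = 117.3682993
  E → positive
Point 5:
  Latitude: split at 2 digits → 29° and 45.047′; 29 + 45.047/60 = 29.7507833
  N → positive
  Lon: degrees = first 3 digits = 123, minutes = 24.155; 123 + 24.155/60 = 123.4025833
  hemisphere W, so the sign is −
Point 6:
  Lat: split at 2 digits → 29° and 30.8605′; 29 + 30.8605/60 = 29.5143417
  S ⇒ negate
  Longitude: degrees = first 3 digits = 74, minutes = 13.546; 74 + 13.546/60 = 74.2257667
  E → positive

1. -63.734000, 179.740045
2. -88.961438, -140.375133
3. 52.846692, -144.910183
4. -88.966160, 117.368299
5. 29.750783, -123.402583
6. -29.514342, 74.225767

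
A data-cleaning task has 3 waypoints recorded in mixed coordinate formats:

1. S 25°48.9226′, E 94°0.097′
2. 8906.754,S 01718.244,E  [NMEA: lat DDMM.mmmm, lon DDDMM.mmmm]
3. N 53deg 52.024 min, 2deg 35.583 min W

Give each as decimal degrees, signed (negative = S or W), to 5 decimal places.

Point 1:
  Latitude: 48.9226′ = 0.815377°; total 25.815377
  S → negative
  λ: 0.097′ = 0.001617°; total 94.001617
  E ⇒ keep positive
Point 2:
  Latitude: degrees = first 2 digits = 89, minutes = 6.754; 89 + 6.754/60 = 89.112567
  S → negative
  λ: degrees = first 3 digits = 17, minutes = 18.244; 17 + 18.244/60 = 17.304067
  E ⇒ keep positive
Point 3:
  Lat: 52.024′ = 0.867067°; total 53.867067
  N → positive
  Longitude: 2 + 35.583/60 = 2.593050
  W ⇒ negate

1. -25.81538, 94.00162
2. -89.11257, 17.30407
3. 53.86707, -2.59305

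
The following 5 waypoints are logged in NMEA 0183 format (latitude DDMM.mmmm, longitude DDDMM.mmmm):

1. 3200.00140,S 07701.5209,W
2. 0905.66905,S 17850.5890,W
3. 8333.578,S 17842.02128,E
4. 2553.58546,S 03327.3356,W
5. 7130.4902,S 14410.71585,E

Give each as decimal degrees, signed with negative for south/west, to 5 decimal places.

1. -32.00002, -77.02535
2. -9.09448, -178.84315
3. -83.55963, 178.70035
4. -25.89309, -33.45559
5. -71.50817, 144.17860

Point 1:
  φ: degrees = first 2 digits = 32, minutes = 0.0014; 32 + 0.0014/60 = 32.000023
  hemisphere S, so the sign is −
  Lon: split at 3 digits → 077° and 1.5209′; 77 + 1.5209/60 = 77.025348
  hemisphere W, so the sign is −
Point 2:
  Lat: split at 2 digits → 09° and 5.66905′; 9 + 5.66905/60 = 9.094484
  S → negative
  λ: split at 3 digits → 178° and 50.589′; 178 + 50.589/60 = 178.843150
  W ⇒ negate
Point 3:
  φ: split at 2 digits → 83° and 33.578′; 83 + 33.578/60 = 83.559633
  S ⇒ negate
  Longitude: degrees = first 3 digits = 178, minutes = 42.02128; 178 + 42.02128/60 = 178.700355
  E ⇒ keep positive
Point 4:
  Lat: degrees = first 2 digits = 25, minutes = 53.58546; 25 + 53.58546/60 = 25.893091
  S → negative
  λ: degrees = first 3 digits = 33, minutes = 27.3356; 33 + 27.3356/60 = 33.455593
  W → negative
Point 5:
  Latitude: degrees = first 2 digits = 71, minutes = 30.4902; 71 + 30.4902/60 = 71.508170
  S ⇒ negate
  Longitude: split at 3 digits → 144° and 10.71585′; 144 + 10.71585/60 = 144.178598
  E ⇒ keep positive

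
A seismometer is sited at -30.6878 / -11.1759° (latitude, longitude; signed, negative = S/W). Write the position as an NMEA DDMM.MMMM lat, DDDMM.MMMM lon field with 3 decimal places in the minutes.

Latitude is negative → S; |value| = 30.687800
Latitude: 30° + 0.687800 × 60 = 30° 41.26800′
Longitude is negative → W; |value| = 11.175900
Longitude: minutes = (11.175900 − 11) × 60 = 10.55400

3041.268,S / 01110.554,W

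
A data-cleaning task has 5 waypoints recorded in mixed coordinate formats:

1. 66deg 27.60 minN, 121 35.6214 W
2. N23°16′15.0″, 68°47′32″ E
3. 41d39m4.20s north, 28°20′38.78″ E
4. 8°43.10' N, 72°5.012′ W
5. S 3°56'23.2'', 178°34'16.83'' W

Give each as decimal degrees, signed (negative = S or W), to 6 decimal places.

1. 66.460000, -121.593690
2. 23.270833, 68.792222
3. 41.651167, 28.344106
4. 8.718333, -72.083533
5. -3.939778, -178.571342

Point 1:
  Lat: 66 + 27.6/60 = 66.4600000
  N → positive
  Lon: 121 + 35.6214/60 = 121.5936900
  W ⇒ negate
Point 2:
  Latitude: 23° + 16/60 + 15/3600 = 23 + 0.266667 + 0.004167 = 23.2708333
  N → positive
  Longitude: 47′ + 32″ = 47.53333′; 68 + 47.53333/60 = 68.7922222
  E ⇒ keep positive
Point 3:
  Lat: 41 + 39/60 + 4.2/3600 = 41.6511667
  N ⇒ keep positive
  Longitude: 20′ + 38.78″ = 20.64633′; 28 + 20.64633/60 = 28.3441056
  E ⇒ keep positive
Point 4:
  Latitude: 8 + 43.1/60 = 8.7183333
  N → positive
  λ: 72 + 5.012/60 = 72.0835333
  W ⇒ negate
Point 5:
  Lat: 3° + 56/60 + 23.2/3600 = 3 + 0.933333 + 0.006444 = 3.9397778
  S → negative
  Lon: 34′ + 16.83″ = 34.28050′; 178 + 34.28050/60 = 178.5713417
  W ⇒ negate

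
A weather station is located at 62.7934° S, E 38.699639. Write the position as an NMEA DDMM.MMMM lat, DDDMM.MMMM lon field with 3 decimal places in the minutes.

φ: fractional part 0.793400 → 47.60400 minutes
Lon: fractional part 0.699639 → 41.97834 minutes

6247.604,S / 03841.978,E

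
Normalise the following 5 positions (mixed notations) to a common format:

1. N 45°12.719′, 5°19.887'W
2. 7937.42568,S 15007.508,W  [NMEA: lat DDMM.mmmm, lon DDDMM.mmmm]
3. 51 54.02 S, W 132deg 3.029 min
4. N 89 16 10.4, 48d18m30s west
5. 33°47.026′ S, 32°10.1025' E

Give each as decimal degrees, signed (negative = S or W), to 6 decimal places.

Point 1:
  φ: 45 + 12.719/60 = 45.2119833
  N → positive
  Longitude: 19.887′ = 0.331450°; total 5.3314500
  W ⇒ negate
Point 2:
  Latitude: split at 2 digits → 79° and 37.42568′; 79 + 37.42568/60 = 79.6237613
  hemisphere S, so the sign is −
  Longitude: split at 3 digits → 150° and 7.508′; 150 + 7.508/60 = 150.1251333
  W → negative
Point 3:
  Lat: 54.02′ = 0.900333°; total 51.9003333
  hemisphere S, so the sign is −
  λ: 3.029′ = 0.050483°; total 132.0504833
  hemisphere W, so the sign is −
Point 4:
  Latitude: 16′ + 10.4″ = 16.17333′; 89 + 16.17333/60 = 89.2695556
  N → positive
  λ: 48° + 18/60 + 30/3600 = 48 + 0.300000 + 0.008333 = 48.3083333
  W ⇒ negate
Point 5:
  Lat: 33 + 47.026/60 = 33.7837667
  hemisphere S, so the sign is −
  Lon: 32 + 10.1025/60 = 32.1683750
  E ⇒ keep positive

1. 45.211983, -5.331450
2. -79.623761, -150.125133
3. -51.900333, -132.050483
4. 89.269556, -48.308333
5. -33.783767, 32.168375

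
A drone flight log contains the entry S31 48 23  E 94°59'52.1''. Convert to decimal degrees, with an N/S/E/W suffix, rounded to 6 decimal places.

Latitude: 31° + 48/60 + 23/3600 = 31 + 0.800000 + 0.006389 = 31.8063889
Lon: 94° + 59/60 + 52.1/3600 = 94 + 0.983333 + 0.014472 = 94.9978056

31.806389° S, 94.997806° E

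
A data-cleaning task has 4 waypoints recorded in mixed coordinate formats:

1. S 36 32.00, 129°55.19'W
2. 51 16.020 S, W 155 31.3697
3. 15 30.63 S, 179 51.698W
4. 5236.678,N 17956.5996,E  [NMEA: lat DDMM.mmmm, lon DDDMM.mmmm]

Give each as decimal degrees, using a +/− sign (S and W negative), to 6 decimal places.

Point 1:
  Lat: 32′ = 0.533333°; total 36.5333333
  S ⇒ negate
  λ: 129 + 55.19/60 = 129.9198333
  W → negative
Point 2:
  φ: 16.02′ = 0.267000°; total 51.2670000
  hemisphere S, so the sign is −
  Lon: 31.3697′ = 0.522828°; total 155.5228283
  W → negative
Point 3:
  Latitude: 30.63′ = 0.510500°; total 15.5105000
  S ⇒ negate
  Lon: 179 + 51.698/60 = 179.8616333
  W → negative
Point 4:
  Latitude: degrees = first 2 digits = 52, minutes = 36.678; 52 + 36.678/60 = 52.6113000
  N → positive
  Longitude: degrees = first 3 digits = 179, minutes = 56.5996; 179 + 56.5996/60 = 179.9433267
  E ⇒ keep positive

1. -36.533333, -129.919833
2. -51.267000, -155.522828
3. -15.510500, -179.861633
4. 52.611300, 179.943327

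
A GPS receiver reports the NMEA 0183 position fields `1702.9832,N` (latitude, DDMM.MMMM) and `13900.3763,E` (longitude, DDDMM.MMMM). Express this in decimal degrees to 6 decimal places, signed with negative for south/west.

Lat: split at 2 digits → 17° and 2.9832′; 17 + 2.9832/60 = 17.0497200
N ⇒ keep positive
Longitude: degrees = first 3 digits = 139, minutes = 0.3763; 139 + 0.3763/60 = 139.0062717
E ⇒ keep positive

17.049720, 139.006272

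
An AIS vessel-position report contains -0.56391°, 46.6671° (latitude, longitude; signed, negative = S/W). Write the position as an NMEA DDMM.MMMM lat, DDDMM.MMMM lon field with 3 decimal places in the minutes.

Latitude is negative → S; |value| = 0.563910
Latitude: 0° + 0.563910 × 60 = 0° 33.83460′
λ: fractional part 0.667100 → 40.02600 minutes

0033.835,S / 04640.026,E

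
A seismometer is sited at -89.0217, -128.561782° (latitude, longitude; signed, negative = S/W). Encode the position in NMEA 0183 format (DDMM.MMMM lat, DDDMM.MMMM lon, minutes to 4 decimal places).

Latitude is negative → S; |value| = 89.021700
φ: 89° + 0.021700 × 60 = 89° 1.302000′
Longitude is negative → W; |value| = 128.561782
λ: 128° + 0.561782 × 60 = 128° 33.706920′

8901.3020,S / 12833.7069,W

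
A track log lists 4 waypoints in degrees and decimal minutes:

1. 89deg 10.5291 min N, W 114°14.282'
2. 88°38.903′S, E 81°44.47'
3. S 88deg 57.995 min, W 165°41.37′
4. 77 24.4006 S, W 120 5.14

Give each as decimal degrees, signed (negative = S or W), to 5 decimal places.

1. 89.17549, -114.23803
2. -88.64838, 81.74117
3. -88.96658, -165.68950
4. -77.40668, -120.08567

Point 1:
  Latitude: 10.5291′ = 0.175485°; total 89.175485
  N → positive
  Lon: 14.282′ = 0.238033°; total 114.238033
  W ⇒ negate
Point 2:
  φ: 38.903′ = 0.648383°; total 88.648383
  S ⇒ negate
  Longitude: 44.47′ = 0.741167°; total 81.741167
  E → positive
Point 3:
  φ: 57.995′ = 0.966583°; total 88.966583
  hemisphere S, so the sign is −
  λ: 165 + 41.37/60 = 165.689500
  hemisphere W, so the sign is −
Point 4:
  Lat: 77 + 24.4006/60 = 77.406677
  hemisphere S, so the sign is −
  Lon: 5.14′ = 0.085667°; total 120.085667
  W ⇒ negate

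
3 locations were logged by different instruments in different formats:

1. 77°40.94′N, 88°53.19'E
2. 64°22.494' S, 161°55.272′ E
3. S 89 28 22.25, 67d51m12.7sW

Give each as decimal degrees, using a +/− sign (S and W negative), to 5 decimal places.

Point 1:
  φ: 40.94′ = 0.682333°; total 77.682333
  N → positive
  λ: 53.19′ = 0.886500°; total 88.886500
  E → positive
Point 2:
  Lat: 22.494′ = 0.374900°; total 64.374900
  S ⇒ negate
  Longitude: 161 + 55.272/60 = 161.921200
  E ⇒ keep positive
Point 3:
  Latitude: 89 + 28/60 + 22.25/3600 = 89.472847
  S → negative
  λ: 51′ + 12.7″ = 51.21167′; 67 + 51.21167/60 = 67.853528
  hemisphere W, so the sign is −

1. 77.68233, 88.88650
2. -64.37490, 161.92120
3. -89.47285, -67.85353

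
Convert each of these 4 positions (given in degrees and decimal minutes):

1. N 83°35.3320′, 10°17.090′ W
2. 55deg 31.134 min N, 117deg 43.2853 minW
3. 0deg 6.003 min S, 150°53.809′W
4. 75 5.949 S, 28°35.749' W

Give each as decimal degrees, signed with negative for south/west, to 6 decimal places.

Point 1:
  φ: 35.332′ = 0.588867°; total 83.5888667
  N ⇒ keep positive
  Lon: 10 + 17.09/60 = 10.2848333
  hemisphere W, so the sign is −
Point 2:
  φ: 55 + 31.134/60 = 55.5189000
  N ⇒ keep positive
  λ: 117 + 43.2853/60 = 117.7214217
  hemisphere W, so the sign is −
Point 3:
  φ: 6.003′ = 0.100050°; total 0.1000500
  S → negative
  Lon: 53.809′ = 0.896817°; total 150.8968167
  W → negative
Point 4:
  Latitude: 75 + 5.949/60 = 75.0991500
  S → negative
  Longitude: 35.749′ = 0.595817°; total 28.5958167
  hemisphere W, so the sign is −

1. 83.588867, -10.284833
2. 55.518900, -117.721422
3. -0.100050, -150.896817
4. -75.099150, -28.595817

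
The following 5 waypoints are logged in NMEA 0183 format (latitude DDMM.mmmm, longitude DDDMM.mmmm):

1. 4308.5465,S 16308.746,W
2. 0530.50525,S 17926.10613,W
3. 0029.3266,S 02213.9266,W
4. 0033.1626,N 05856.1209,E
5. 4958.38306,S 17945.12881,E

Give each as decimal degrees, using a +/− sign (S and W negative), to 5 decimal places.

1. -43.14244, -163.14577
2. -5.50842, -179.43510
3. -0.48878, -22.23211
4. 0.55271, 58.93535
5. -49.97305, 179.75215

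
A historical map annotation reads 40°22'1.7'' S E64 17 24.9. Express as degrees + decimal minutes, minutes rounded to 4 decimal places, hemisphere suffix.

Lat: 22 + 1.7/60 = 22.028333′
λ: 17 + 24.9/60 = 17.415000′

40° 22.0283′ S, 64° 17.4150′ E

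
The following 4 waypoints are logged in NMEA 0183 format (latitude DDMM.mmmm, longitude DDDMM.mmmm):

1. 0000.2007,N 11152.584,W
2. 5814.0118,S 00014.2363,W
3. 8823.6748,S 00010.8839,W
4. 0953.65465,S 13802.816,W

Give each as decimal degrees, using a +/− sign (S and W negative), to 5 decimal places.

1. 0.00335, -111.87640
2. -58.23353, -0.23727
3. -88.39458, -0.18140
4. -9.89424, -138.04693

Point 1:
  Latitude: split at 2 digits → 00° and 0.2007′; 0 + 0.2007/60 = 0.003345
  N → positive
  λ: split at 3 digits → 111° and 52.584′; 111 + 52.584/60 = 111.876400
  W → negative
Point 2:
  Latitude: degrees = first 2 digits = 58, minutes = 14.0118; 58 + 14.0118/60 = 58.233530
  S → negative
  λ: split at 3 digits → 000° and 14.2363′; 0 + 14.2363/60 = 0.237272
  W → negative
Point 3:
  Latitude: degrees = first 2 digits = 88, minutes = 23.6748; 88 + 23.6748/60 = 88.394580
  hemisphere S, so the sign is −
  Lon: split at 3 digits → 000° and 10.8839′; 0 + 10.8839/60 = 0.181398
  hemisphere W, so the sign is −
Point 4:
  Latitude: degrees = first 2 digits = 9, minutes = 53.65465; 9 + 53.65465/60 = 9.894244
  hemisphere S, so the sign is −
  Longitude: degrees = first 3 digits = 138, minutes = 2.816; 138 + 2.816/60 = 138.046933
  hemisphere W, so the sign is −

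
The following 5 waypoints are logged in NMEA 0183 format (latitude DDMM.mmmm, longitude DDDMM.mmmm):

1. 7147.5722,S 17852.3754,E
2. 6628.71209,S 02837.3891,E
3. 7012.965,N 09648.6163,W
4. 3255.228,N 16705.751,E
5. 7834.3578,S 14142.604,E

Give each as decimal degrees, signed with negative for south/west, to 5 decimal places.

1. -71.79287, 178.87292
2. -66.47853, 28.62315
3. 70.21608, -96.81027
4. 32.92047, 167.09585
5. -78.57263, 141.71007

Point 1:
  Latitude: degrees = first 2 digits = 71, minutes = 47.5722; 71 + 47.5722/60 = 71.792870
  S ⇒ negate
  Lon: degrees = first 3 digits = 178, minutes = 52.3754; 178 + 52.3754/60 = 178.872923
  E ⇒ keep positive
Point 2:
  φ: split at 2 digits → 66° and 28.71209′; 66 + 28.71209/60 = 66.478535
  S → negative
  Longitude: degrees = first 3 digits = 28, minutes = 37.3891; 28 + 37.3891/60 = 28.623152
  E ⇒ keep positive
Point 3:
  φ: split at 2 digits → 70° and 12.965′; 70 + 12.965/60 = 70.216083
  N → positive
  Longitude: split at 3 digits → 096° and 48.6163′; 96 + 48.6163/60 = 96.810272
  W → negative
Point 4:
  Lat: split at 2 digits → 32° and 55.228′; 32 + 55.228/60 = 32.920467
  N → positive
  Lon: degrees = first 3 digits = 167, minutes = 5.751; 167 + 5.751/60 = 167.095850
  E ⇒ keep positive
Point 5:
  φ: split at 2 digits → 78° and 34.3578′; 78 + 34.3578/60 = 78.572630
  hemisphere S, so the sign is −
  λ: degrees = first 3 digits = 141, minutes = 42.604; 141 + 42.604/60 = 141.710067
  E → positive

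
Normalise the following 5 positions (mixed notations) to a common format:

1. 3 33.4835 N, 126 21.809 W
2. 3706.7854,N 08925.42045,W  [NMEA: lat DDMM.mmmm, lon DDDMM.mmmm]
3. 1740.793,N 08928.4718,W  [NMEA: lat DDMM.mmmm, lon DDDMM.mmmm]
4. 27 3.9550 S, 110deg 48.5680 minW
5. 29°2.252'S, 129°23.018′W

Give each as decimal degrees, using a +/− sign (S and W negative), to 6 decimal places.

Point 1:
  φ: 33.4835′ = 0.558058°; total 3.5580583
  N ⇒ keep positive
  Lon: 126 + 21.809/60 = 126.3634833
  W ⇒ negate
Point 2:
  φ: split at 2 digits → 37° and 6.7854′; 37 + 6.7854/60 = 37.1130900
  N ⇒ keep positive
  Lon: split at 3 digits → 089° and 25.42045′; 89 + 25.42045/60 = 89.4236742
  W → negative
Point 3:
  φ: split at 2 digits → 17° and 40.793′; 17 + 40.793/60 = 17.6798833
  N → positive
  Longitude: split at 3 digits → 089° and 28.4718′; 89 + 28.4718/60 = 89.4745300
  W ⇒ negate
Point 4:
  φ: 27 + 3.955/60 = 27.0659167
  hemisphere S, so the sign is −
  Lon: 48.568′ = 0.809467°; total 110.8094667
  W ⇒ negate
Point 5:
  Latitude: 2.252′ = 0.037533°; total 29.0375333
  S ⇒ negate
  Longitude: 129 + 23.018/60 = 129.3836333
  W → negative

1. 3.558058, -126.363483
2. 37.113090, -89.423674
3. 17.679883, -89.474530
4. -27.065917, -110.809467
5. -29.037533, -129.383633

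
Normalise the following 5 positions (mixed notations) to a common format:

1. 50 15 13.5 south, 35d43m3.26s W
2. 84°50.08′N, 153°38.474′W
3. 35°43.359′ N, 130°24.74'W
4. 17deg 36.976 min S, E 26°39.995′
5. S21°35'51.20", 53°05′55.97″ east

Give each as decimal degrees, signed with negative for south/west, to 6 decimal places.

1. -50.253750, -35.717572
2. 84.834667, -153.641233
3. 35.722650, -130.412333
4. -17.616267, 26.666583
5. -21.597556, 53.098881

Point 1:
  φ: 50° + 15/60 + 13.5/3600 = 50 + 0.250000 + 0.003750 = 50.2537500
  hemisphere S, so the sign is −
  Lon: 35 + 43/60 + 3.26/3600 = 35.7175722
  W ⇒ negate
Point 2:
  Latitude: 50.08′ = 0.834667°; total 84.8346667
  N → positive
  Lon: 38.474′ = 0.641233°; total 153.6412333
  hemisphere W, so the sign is −
Point 3:
  Latitude: 35 + 43.359/60 = 35.7226500
  N ⇒ keep positive
  Lon: 130 + 24.74/60 = 130.4123333
  hemisphere W, so the sign is −
Point 4:
  Latitude: 17 + 36.976/60 = 17.6162667
  S → negative
  Lon: 39.995′ = 0.666583°; total 26.6665833
  E → positive
Point 5:
  Lat: 35′ + 51.2″ = 35.85333′; 21 + 35.85333/60 = 21.5975556
  hemisphere S, so the sign is −
  Longitude: 53° + 5/60 + 55.97/3600 = 53 + 0.083333 + 0.015547 = 53.0988806
  E → positive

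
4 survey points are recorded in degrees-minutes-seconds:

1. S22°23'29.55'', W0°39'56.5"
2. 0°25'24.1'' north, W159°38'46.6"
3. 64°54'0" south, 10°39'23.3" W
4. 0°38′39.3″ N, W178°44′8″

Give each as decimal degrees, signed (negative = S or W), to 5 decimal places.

Point 1:
  φ: 22° + 23/60 + 29.55/3600 = 22 + 0.383333 + 0.008208 = 22.391542
  S ⇒ negate
  λ: 0° + 39/60 + 56.5/3600 = 0 + 0.650000 + 0.015694 = 0.665694
  W ⇒ negate
Point 2:
  φ: 0 + 25/60 + 24.1/3600 = 0.423361
  N ⇒ keep positive
  Longitude: 38′ + 46.6″ = 38.77667′; 159 + 38.77667/60 = 159.646278
  hemisphere W, so the sign is −
Point 3:
  Lat: 54′ + 0″ = 54.00000′; 64 + 54.00000/60 = 64.900000
  S ⇒ negate
  Longitude: 39′ + 23.3″ = 39.38833′; 10 + 39.38833/60 = 10.656472
  W ⇒ negate
Point 4:
  φ: 38′ + 39.3″ = 38.65500′; 0 + 38.65500/60 = 0.644250
  N → positive
  λ: 44′ + 8″ = 44.13333′; 178 + 44.13333/60 = 178.735556
  W ⇒ negate

1. -22.39154, -0.66569
2. 0.42336, -159.64628
3. -64.90000, -10.65647
4. 0.64425, -178.73556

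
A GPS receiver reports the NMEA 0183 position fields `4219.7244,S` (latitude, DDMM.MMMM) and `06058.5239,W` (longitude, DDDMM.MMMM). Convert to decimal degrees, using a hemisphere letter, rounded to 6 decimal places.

42.328740° S, 60.975398° W

φ: split at 2 digits → 42° and 19.7244′; 42 + 19.7244/60 = 42.3287400
Lon: split at 3 digits → 060° and 58.5239′; 60 + 58.5239/60 = 60.9753983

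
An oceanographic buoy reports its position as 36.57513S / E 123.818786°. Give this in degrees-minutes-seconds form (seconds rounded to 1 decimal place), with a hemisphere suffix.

φ: 0.575130 × 60 = 34.50780′ → 34′, remainder × 60 = 30.468″
Longitude: whole degrees 123; 49.12716′ → 49′ and 7.630″

36°34′30.5″ S, 123°49′7.6″ E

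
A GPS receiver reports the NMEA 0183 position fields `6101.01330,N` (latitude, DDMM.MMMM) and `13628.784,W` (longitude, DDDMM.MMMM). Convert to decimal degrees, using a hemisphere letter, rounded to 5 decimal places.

61.01689° N, 136.47973° W

Latitude: degrees = first 2 digits = 61, minutes = 1.0133; 61 + 1.0133/60 = 61.016888
λ: degrees = first 3 digits = 136, minutes = 28.784; 136 + 28.784/60 = 136.479733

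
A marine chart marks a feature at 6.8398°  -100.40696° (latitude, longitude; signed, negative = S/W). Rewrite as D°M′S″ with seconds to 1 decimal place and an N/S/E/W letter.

6°50′23.3″ N, 100°24′25.1″ W

Lat: 0.839800° → 50.38800′; 0.38800 × 60 = 23.280″
Longitude is negative → W; |value| = 100.406960
λ: 0.406960 × 60 = 24.41760′ → 24′, remainder × 60 = 25.056″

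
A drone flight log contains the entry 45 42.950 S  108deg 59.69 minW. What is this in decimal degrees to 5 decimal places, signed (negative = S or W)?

-45.71583, -108.99483

Lat: 42.95′ = 0.715833°; total 45.715833
hemisphere S, so the sign is −
Longitude: 108 + 59.69/60 = 108.994833
W → negative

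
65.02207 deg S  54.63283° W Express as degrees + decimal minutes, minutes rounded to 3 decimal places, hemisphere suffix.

Lat: minutes = (65.022070 − 65) × 60 = 1.32420
Lon: fractional part 0.632830 → 37.96980 minutes

65° 1.324′ S, 54° 37.970′ W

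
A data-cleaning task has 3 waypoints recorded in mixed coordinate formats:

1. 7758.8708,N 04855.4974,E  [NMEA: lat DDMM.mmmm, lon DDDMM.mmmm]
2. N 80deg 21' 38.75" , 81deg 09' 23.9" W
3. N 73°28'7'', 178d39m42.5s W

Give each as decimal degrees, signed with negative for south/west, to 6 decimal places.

Point 1:
  Latitude: split at 2 digits → 77° and 58.8708′; 77 + 58.8708/60 = 77.9811800
  N → positive
  λ: split at 3 digits → 048° and 55.4974′; 48 + 55.4974/60 = 48.9249567
  E → positive
Point 2:
  Lat: 80 + 21/60 + 38.75/3600 = 80.3607639
  N ⇒ keep positive
  λ: 81° + 9/60 + 23.9/3600 = 81 + 0.150000 + 0.006639 = 81.1566389
  hemisphere W, so the sign is −
Point 3:
  Lat: 73° + 28/60 + 7/3600 = 73 + 0.466667 + 0.001944 = 73.4686111
  N → positive
  λ: 39′ + 42.5″ = 39.70833′; 178 + 39.70833/60 = 178.6618056
  W ⇒ negate

1. 77.981180, 48.924957
2. 80.360764, -81.156639
3. 73.468611, -178.661806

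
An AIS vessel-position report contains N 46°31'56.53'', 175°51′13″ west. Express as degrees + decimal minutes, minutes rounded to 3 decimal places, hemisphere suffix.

46° 31.942′ N, 175° 51.217′ W

Latitude: 31 + 56.53/60 = 31.94217′
Longitude: seconds/60 = 0.21667; minutes = 51 + 0.21667 = 51.21667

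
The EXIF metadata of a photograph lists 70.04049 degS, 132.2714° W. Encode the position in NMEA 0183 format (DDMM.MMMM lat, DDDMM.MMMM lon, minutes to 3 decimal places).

7002.429,S / 13216.284,W

Lat: minutes = (70.040490 − 70) × 60 = 2.42940
λ: minutes = (132.271400 − 132) × 60 = 16.28400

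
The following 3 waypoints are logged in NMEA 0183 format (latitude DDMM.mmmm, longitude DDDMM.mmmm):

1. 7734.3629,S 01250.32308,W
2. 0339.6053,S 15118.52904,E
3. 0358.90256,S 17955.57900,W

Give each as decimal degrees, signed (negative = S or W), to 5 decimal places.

1. -77.57272, -12.83872
2. -3.66009, 151.30882
3. -3.98171, -179.92632

Point 1:
  Lat: split at 2 digits → 77° and 34.3629′; 77 + 34.3629/60 = 77.572715
  S → negative
  λ: split at 3 digits → 012° and 50.32308′; 12 + 50.32308/60 = 12.838718
  hemisphere W, so the sign is −
Point 2:
  φ: split at 2 digits → 03° and 39.6053′; 3 + 39.6053/60 = 3.660088
  S ⇒ negate
  Lon: degrees = first 3 digits = 151, minutes = 18.52904; 151 + 18.52904/60 = 151.308817
  E → positive
Point 3:
  Latitude: split at 2 digits → 03° and 58.90256′; 3 + 58.90256/60 = 3.981709
  hemisphere S, so the sign is −
  Lon: split at 3 digits → 179° and 55.579′; 179 + 55.579/60 = 179.926317
  W ⇒ negate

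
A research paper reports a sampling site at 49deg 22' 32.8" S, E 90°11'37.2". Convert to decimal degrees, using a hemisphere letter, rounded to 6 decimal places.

49.375778° S, 90.193667° E

Latitude: 22′ + 32.8″ = 22.54667′; 49 + 22.54667/60 = 49.3757778
Lon: 90° + 11/60 + 37.2/3600 = 90 + 0.183333 + 0.010333 = 90.1936667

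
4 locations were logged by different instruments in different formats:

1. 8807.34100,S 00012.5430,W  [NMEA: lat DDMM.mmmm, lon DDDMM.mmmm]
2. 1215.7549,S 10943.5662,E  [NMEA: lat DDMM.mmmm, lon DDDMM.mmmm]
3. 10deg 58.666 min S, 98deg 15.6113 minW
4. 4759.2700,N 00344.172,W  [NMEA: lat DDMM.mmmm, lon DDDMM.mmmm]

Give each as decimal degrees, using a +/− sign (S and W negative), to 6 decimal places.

1. -88.122350, -0.209050
2. -12.262582, 109.726103
3. -10.977767, -98.260188
4. 47.987833, -3.736200

Point 1:
  Latitude: degrees = first 2 digits = 88, minutes = 7.341; 88 + 7.341/60 = 88.1223500
  hemisphere S, so the sign is −
  Lon: degrees = first 3 digits = 0, minutes = 12.543; 0 + 12.543/60 = 0.2090500
  W ⇒ negate
Point 2:
  Lat: split at 2 digits → 12° and 15.7549′; 12 + 15.7549/60 = 12.2625817
  S ⇒ negate
  λ: degrees = first 3 digits = 109, minutes = 43.5662; 109 + 43.5662/60 = 109.7261033
  E ⇒ keep positive
Point 3:
  Latitude: 10 + 58.666/60 = 10.9777667
  S → negative
  Lon: 98 + 15.6113/60 = 98.2601883
  W → negative
Point 4:
  Latitude: split at 2 digits → 47° and 59.27′; 47 + 59.27/60 = 47.9878333
  N ⇒ keep positive
  λ: degrees = first 3 digits = 3, minutes = 44.172; 3 + 44.172/60 = 3.7362000
  W → negative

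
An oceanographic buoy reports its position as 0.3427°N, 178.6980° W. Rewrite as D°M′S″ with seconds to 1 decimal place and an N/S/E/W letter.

φ: 0.342700 × 60 = 20.56200′ → 20′, remainder × 60 = 33.720″
Lon: whole degrees 178; 41.88000′ → 41′ and 52.800″

0°20′33.7″ N, 178°41′52.8″ W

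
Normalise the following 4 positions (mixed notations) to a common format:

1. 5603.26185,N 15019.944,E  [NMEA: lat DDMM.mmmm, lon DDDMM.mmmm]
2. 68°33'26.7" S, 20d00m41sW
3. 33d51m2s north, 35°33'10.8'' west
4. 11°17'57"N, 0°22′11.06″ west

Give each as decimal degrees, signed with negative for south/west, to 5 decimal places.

1. 56.05436, 150.33240
2. -68.55742, -20.01139
3. 33.85056, -35.55300
4. 11.29917, -0.36974

Point 1:
  Latitude: split at 2 digits → 56° and 3.26185′; 56 + 3.26185/60 = 56.054364
  N → positive
  λ: degrees = first 3 digits = 150, minutes = 19.944; 150 + 19.944/60 = 150.332400
  E ⇒ keep positive
Point 2:
  Lat: 33′ + 26.7″ = 33.44500′; 68 + 33.44500/60 = 68.557417
  S → negative
  Longitude: 0′ + 41″ = 0.68333′; 20 + 0.68333/60 = 20.011389
  W → negative
Point 3:
  Latitude: 33° + 51/60 + 2/3600 = 33 + 0.850000 + 0.000556 = 33.850556
  N ⇒ keep positive
  Longitude: 35 + 33/60 + 10.8/3600 = 35.553000
  W ⇒ negate
Point 4:
  φ: 11 + 17/60 + 57/3600 = 11.299167
  N ⇒ keep positive
  Longitude: 0 + 22/60 + 11.06/3600 = 0.369739
  W ⇒ negate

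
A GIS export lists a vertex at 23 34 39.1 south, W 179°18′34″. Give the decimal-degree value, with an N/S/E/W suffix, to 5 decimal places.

23.57753° S, 179.30944° W

φ: 23° + 34/60 + 39.1/3600 = 23 + 0.566667 + 0.010861 = 23.577528
λ: 179 + 18/60 + 34/3600 = 179.309444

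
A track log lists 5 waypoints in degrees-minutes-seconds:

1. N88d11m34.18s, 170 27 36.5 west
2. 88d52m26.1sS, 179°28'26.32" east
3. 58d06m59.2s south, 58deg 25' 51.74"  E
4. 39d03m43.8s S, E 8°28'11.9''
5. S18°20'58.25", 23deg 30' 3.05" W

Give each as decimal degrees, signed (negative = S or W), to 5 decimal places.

Point 1:
  Latitude: 11′ + 34.18″ = 11.56967′; 88 + 11.56967/60 = 88.192828
  N → positive
  Lon: 170° + 27/60 + 36.5/3600 = 170 + 0.450000 + 0.010139 = 170.460139
  hemisphere W, so the sign is −
Point 2:
  φ: 88° + 52/60 + 26.1/3600 = 88 + 0.866667 + 0.007250 = 88.873917
  hemisphere S, so the sign is −
  λ: 179° + 28/60 + 26.32/3600 = 179 + 0.466667 + 0.007311 = 179.473978
  E ⇒ keep positive
Point 3:
  Lat: 6′ + 59.2″ = 6.98667′; 58 + 6.98667/60 = 58.116444
  S → negative
  Longitude: 58 + 25/60 + 51.74/3600 = 58.431039
  E → positive
Point 4:
  φ: 39 + 3/60 + 43.8/3600 = 39.062167
  hemisphere S, so the sign is −
  λ: 8 + 28/60 + 11.9/3600 = 8.469972
  E ⇒ keep positive
Point 5:
  Latitude: 20′ + 58.25″ = 20.97083′; 18 + 20.97083/60 = 18.349514
  hemisphere S, so the sign is −
  Lon: 23 + 30/60 + 3.05/3600 = 23.500847
  W ⇒ negate

1. 88.19283, -170.46014
2. -88.87392, 179.47398
3. -58.11644, 58.43104
4. -39.06217, 8.46997
5. -18.34951, -23.50085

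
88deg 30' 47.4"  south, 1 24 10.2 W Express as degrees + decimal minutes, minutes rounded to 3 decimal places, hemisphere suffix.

φ: seconds/60 = 0.79000; minutes = 30 + 0.79000 = 30.79000
Lon: seconds/60 = 0.17000; minutes = 24 + 0.17000 = 24.17000

88° 30.790′ S, 1° 24.170′ W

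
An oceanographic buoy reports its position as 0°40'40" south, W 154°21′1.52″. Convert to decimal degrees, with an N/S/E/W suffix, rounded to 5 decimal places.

0.67778° S, 154.35042° W

Latitude: 0° + 40/60 + 40/3600 = 0 + 0.666667 + 0.011111 = 0.677778
Longitude: 154 + 21/60 + 1.52/3600 = 154.350422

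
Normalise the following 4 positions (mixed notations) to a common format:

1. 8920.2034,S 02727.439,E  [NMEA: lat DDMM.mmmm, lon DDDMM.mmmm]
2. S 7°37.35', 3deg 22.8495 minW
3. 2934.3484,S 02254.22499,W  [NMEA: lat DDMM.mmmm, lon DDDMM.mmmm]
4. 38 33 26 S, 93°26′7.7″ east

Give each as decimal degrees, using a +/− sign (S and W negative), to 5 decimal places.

1. -89.33672, 27.45732
2. -7.62250, -3.38083
3. -29.57247, -22.90375
4. -38.55722, 93.43547

Point 1:
  Latitude: degrees = first 2 digits = 89, minutes = 20.2034; 89 + 20.2034/60 = 89.336723
  S ⇒ negate
  λ: degrees = first 3 digits = 27, minutes = 27.439; 27 + 27.439/60 = 27.457317
  E ⇒ keep positive
Point 2:
  φ: 37.35′ = 0.622500°; total 7.622500
  S → negative
  Lon: 22.8495′ = 0.380825°; total 3.380825
  W ⇒ negate
Point 3:
  φ: degrees = first 2 digits = 29, minutes = 34.3484; 29 + 34.3484/60 = 29.572473
  S ⇒ negate
  λ: split at 3 digits → 022° and 54.22499′; 22 + 54.22499/60 = 22.903750
  W ⇒ negate
Point 4:
  φ: 38 + 33/60 + 26/3600 = 38.557222
  S ⇒ negate
  Lon: 93° + 26/60 + 7.7/3600 = 93 + 0.433333 + 0.002139 = 93.435472
  E → positive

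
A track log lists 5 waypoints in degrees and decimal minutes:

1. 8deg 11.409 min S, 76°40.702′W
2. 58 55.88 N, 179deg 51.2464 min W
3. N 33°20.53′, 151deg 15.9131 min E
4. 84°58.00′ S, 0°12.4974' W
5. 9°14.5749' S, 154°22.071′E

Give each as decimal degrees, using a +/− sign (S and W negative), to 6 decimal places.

1. -8.190150, -76.678367
2. 58.931333, -179.854107
3. 33.342167, 151.265218
4. -84.966667, -0.208290
5. -9.242915, 154.367850

Point 1:
  φ: 11.409′ = 0.190150°; total 8.1901500
  hemisphere S, so the sign is −
  Longitude: 76 + 40.702/60 = 76.6783667
  hemisphere W, so the sign is −
Point 2:
  Lat: 55.88′ = 0.931333°; total 58.9313333
  N ⇒ keep positive
  Longitude: 179 + 51.2464/60 = 179.8541067
  W → negative
Point 3:
  Lat: 33 + 20.53/60 = 33.3421667
  N → positive
  Longitude: 15.9131′ = 0.265218°; total 151.2652183
  E ⇒ keep positive
Point 4:
  φ: 84 + 58/60 = 84.9666667
  S ⇒ negate
  λ: 0 + 12.4974/60 = 0.2082900
  W ⇒ negate
Point 5:
  Lat: 9 + 14.5749/60 = 9.2429150
  S ⇒ negate
  Longitude: 22.071′ = 0.367850°; total 154.3678500
  E ⇒ keep positive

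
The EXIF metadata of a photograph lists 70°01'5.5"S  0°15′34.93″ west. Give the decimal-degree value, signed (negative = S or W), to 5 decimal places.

-70.01819, -0.25970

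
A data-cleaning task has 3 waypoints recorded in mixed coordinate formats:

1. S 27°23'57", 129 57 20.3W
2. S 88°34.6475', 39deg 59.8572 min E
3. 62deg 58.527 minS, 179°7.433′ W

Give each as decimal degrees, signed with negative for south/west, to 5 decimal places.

1. -27.39917, -129.95564
2. -88.57746, 39.99762
3. -62.97545, -179.12388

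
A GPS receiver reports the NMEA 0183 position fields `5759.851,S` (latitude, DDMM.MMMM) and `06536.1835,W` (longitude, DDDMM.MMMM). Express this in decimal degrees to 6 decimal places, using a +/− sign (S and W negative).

φ: split at 2 digits → 57° and 59.851′; 57 + 59.851/60 = 57.9975167
hemisphere S, so the sign is −
Longitude: split at 3 digits → 065° and 36.1835′; 65 + 36.1835/60 = 65.6030583
W → negative

-57.997517, -65.603058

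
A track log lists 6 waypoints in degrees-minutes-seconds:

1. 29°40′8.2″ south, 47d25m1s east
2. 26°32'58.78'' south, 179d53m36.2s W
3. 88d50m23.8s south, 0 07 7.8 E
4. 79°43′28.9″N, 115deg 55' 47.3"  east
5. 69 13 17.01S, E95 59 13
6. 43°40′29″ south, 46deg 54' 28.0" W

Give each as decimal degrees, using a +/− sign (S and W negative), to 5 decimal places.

1. -29.66894, 47.41694
2. -26.54966, -179.89339
3. -88.83994, 0.11883
4. 79.72469, 115.92981
5. -69.22139, 95.98694
6. -43.67472, -46.90778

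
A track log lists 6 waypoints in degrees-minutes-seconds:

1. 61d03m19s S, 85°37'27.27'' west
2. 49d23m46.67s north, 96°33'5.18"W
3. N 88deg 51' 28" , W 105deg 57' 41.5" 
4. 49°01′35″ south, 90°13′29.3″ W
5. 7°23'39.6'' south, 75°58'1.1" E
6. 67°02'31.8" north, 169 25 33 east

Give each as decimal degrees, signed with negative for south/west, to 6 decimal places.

1. -61.055278, -85.624242
2. 49.396297, -96.551439
3. 88.857778, -105.961528
4. -49.026389, -90.224806
5. -7.394333, 75.966972
6. 67.042167, 169.425833

Point 1:
  φ: 61 + 3/60 + 19/3600 = 61.0552778
  S → negative
  Longitude: 37′ + 27.27″ = 37.45450′; 85 + 37.45450/60 = 85.6242417
  hemisphere W, so the sign is −
Point 2:
  Lat: 49 + 23/60 + 46.67/3600 = 49.3962972
  N ⇒ keep positive
  Lon: 96 + 33/60 + 5.18/3600 = 96.5514389
  W ⇒ negate
Point 3:
  φ: 88 + 51/60 + 28/3600 = 88.8577778
  N ⇒ keep positive
  Longitude: 57′ + 41.5″ = 57.69167′; 105 + 57.69167/60 = 105.9615278
  W → negative
Point 4:
  Latitude: 49 + 1/60 + 35/3600 = 49.0263889
  S → negative
  Lon: 90° + 13/60 + 29.3/3600 = 90 + 0.216667 + 0.008139 = 90.2248056
  W ⇒ negate
Point 5:
  Lat: 23′ + 39.6″ = 23.66000′; 7 + 23.66000/60 = 7.3943333
  hemisphere S, so the sign is −
  λ: 75 + 58/60 + 1.1/3600 = 75.9669722
  E → positive
Point 6:
  Lat: 2′ + 31.8″ = 2.53000′; 67 + 2.53000/60 = 67.0421667
  N → positive
  Longitude: 169° + 25/60 + 33/3600 = 169 + 0.416667 + 0.009167 = 169.4258333
  E → positive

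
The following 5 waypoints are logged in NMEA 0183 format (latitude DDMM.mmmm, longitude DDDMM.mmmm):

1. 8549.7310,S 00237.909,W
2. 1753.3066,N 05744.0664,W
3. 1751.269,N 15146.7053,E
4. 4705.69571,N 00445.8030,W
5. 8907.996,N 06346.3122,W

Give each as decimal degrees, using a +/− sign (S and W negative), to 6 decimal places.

1. -85.828850, -2.631817
2. 17.888443, -57.734440
3. 17.854483, 151.778422
4. 47.094929, -4.763383
5. 89.133267, -63.771870

Point 1:
  φ: split at 2 digits → 85° and 49.731′; 85 + 49.731/60 = 85.8288500
  S → negative
  λ: degrees = first 3 digits = 2, minutes = 37.909; 2 + 37.909/60 = 2.6318167
  W ⇒ negate
Point 2:
  Lat: split at 2 digits → 17° and 53.3066′; 17 + 53.3066/60 = 17.8884433
  N → positive
  Longitude: split at 3 digits → 057° and 44.0664′; 57 + 44.0664/60 = 57.7344400
  W ⇒ negate
Point 3:
  Latitude: degrees = first 2 digits = 17, minutes = 51.269; 17 + 51.269/60 = 17.8544833
  N → positive
  λ: degrees = first 3 digits = 151, minutes = 46.7053; 151 + 46.7053/60 = 151.7784217
  E → positive
Point 4:
  Latitude: split at 2 digits → 47° and 5.69571′; 47 + 5.69571/60 = 47.0949285
  N ⇒ keep positive
  λ: split at 3 digits → 004° and 45.803′; 4 + 45.803/60 = 4.7633833
  W → negative
Point 5:
  φ: degrees = first 2 digits = 89, minutes = 7.996; 89 + 7.996/60 = 89.1332667
  N ⇒ keep positive
  Lon: degrees = first 3 digits = 63, minutes = 46.3122; 63 + 46.3122/60 = 63.7718700
  W ⇒ negate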